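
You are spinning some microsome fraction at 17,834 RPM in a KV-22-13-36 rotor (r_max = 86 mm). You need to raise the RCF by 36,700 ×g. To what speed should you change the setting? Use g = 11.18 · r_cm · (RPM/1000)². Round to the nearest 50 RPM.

26450 RPM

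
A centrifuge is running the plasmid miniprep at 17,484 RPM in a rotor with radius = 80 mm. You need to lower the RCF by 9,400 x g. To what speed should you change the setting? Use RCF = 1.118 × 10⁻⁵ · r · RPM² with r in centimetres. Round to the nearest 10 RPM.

r = 80 mm = 8.0 cm
Current RCF = 1.118 × 10⁻⁵ × 8 × (17484)² = 1.118 × 10⁻⁵ × 8 × 305,690,256 ≈ 27,340.9 × g
Target RCF = 27,340.9 − 9,400 = 17,940.9 × g
N² = 17,940.9 / (8.944 × 10⁻⁵) = 200,591,458
N ≈ √200,591,458 ≈ 14,163.0

≈ 14160 RPM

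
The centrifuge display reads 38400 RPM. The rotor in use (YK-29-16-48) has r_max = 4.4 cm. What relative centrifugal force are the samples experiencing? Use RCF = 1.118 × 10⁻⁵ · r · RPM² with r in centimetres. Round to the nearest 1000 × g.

RCF ≈ 73000 × g

RCF = 1.118 × 10⁻⁵ × r × N²
RCF = 1.118 × 10⁻⁵ × 4.4 × (38400)² = 1.118 × 10⁻⁵ × 4.4 × 1,474,560,000 ≈ 72,536.6 × g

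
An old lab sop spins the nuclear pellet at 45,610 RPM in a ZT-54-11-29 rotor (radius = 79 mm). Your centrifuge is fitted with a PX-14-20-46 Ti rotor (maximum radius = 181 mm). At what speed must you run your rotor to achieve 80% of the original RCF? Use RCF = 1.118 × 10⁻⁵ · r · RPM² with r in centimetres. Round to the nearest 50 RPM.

≈ 26950 RPM

Original rotor: r = 79 mm = 7.9 cm
RCF_original = 1.118 × 10⁻⁵ × 7.9 × (45610)² = 1.118 × 10⁻⁵ × 7.9 × 2,080,272,100 ≈ 183,733.8 × g
Target RCF = 0.8 × 183,733.8 ≈ 146,987 × g
Your rotor: r = 181 mm = 18.1 cm
146,987 = 1.118 × 10⁻⁵ × 18.1 × N²
N² = 146,987 / (20.2358 × 10⁻⁵) = 726,371,085
N ≈ √726,371,085 ≈ 26,951.3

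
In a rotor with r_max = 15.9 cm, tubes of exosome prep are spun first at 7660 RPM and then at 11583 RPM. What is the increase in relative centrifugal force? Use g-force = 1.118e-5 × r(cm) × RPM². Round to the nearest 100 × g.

13400 × g

RCF₁ = 1.118 × 10⁻⁵ × 15.9 × (7660)² = 1.118 × 10⁻⁵ × 15.9 × 58,675,600 ≈ 10,430.3 × g
RCF₂ = 1.118 × 10⁻⁵ × 15.9 × (11583)² = 1.118 × 10⁻⁵ × 15.9 × 134,165,889 ≈ 23,849.6 × g
Increase = 23,849.6 − 10,430.3 = 13,419.3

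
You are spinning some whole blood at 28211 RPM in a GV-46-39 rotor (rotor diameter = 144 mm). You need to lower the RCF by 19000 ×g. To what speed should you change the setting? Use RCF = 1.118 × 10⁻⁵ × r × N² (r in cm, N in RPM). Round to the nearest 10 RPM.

≈ 23660 RPM

r = 144 mm / 2 = 72 mm = 7.2 cm
Current RCF = 1.118 × 10⁻⁵ × 7.2 × (28211)² = 1.118 × 10⁻⁵ × 7.2 × 795,860,521 ≈ 64,063.6 × g
Target RCF = 64,063.6 − 19,000 = 45,063.6 × g
N² = 45,063.6 / (8.0496 × 10⁻⁵) = 559,824,091
N ≈ √559,824,091 ≈ 23,660.6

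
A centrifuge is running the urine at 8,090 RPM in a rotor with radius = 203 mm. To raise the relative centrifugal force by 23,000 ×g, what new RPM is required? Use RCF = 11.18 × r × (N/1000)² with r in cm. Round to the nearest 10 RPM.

N₂ ≈ 12910 RPM

r = 203 mm = 20.3 cm
Current RCF = 11.18 × 20.3 × (8.09)² = 11.18 × 20.3 × 65.4481 ≈ 14,853.7 × g
Target RCF = 14,853.7 + 23,000 = 37,853.7 × g
(N/1000)² = 37,853.7 / 226.954 = 166.7902
N = 1000 × √166.7902 ≈ 12,914.7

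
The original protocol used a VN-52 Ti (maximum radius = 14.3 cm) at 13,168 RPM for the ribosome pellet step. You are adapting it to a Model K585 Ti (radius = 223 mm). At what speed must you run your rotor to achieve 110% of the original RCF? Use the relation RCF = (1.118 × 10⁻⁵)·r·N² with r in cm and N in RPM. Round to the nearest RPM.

RCF_original = 1.118 × 10⁻⁵ × 14.3 × (13168)² = 1.118 × 10⁻⁵ × 14.3 × 173,396,224 ≈ 27,721.5 × g
Target RCF = 1.1 × 27,721.5 ≈ 30,493.7 × g
Your rotor: r = 223 mm = 22.3 cm
30,493.7 = 1.118 × 10⁻⁵ × 22.3 × N²
N² = 30,493.7 / (24.9314 × 10⁻⁵) = 122,310,420
N ≈ √122,310,420 ≈ 11,059.4

11059 RPM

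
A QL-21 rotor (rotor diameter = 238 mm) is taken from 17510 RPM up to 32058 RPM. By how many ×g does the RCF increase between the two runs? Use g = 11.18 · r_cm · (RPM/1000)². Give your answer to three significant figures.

≈ 95900 ×g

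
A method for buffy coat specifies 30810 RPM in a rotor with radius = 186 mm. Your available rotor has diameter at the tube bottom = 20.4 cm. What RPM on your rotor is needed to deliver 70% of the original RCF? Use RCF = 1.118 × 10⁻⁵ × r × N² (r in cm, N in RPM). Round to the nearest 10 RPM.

≈ 34810 RPM

Original rotor: r = 186 mm = 18.6 cm
RCF_original = 1.118 × 10⁻⁵ × 18.6 × (30810)² = 1.118 × 10⁻⁵ × 18.6 × 949,256,100 ≈ 197,395.9 × g
Target RCF = 0.7 × 197,395.9 ≈ 138,177.1 × g
Your rotor: r = 20.4 / 2 = 10.2 cm
138,177.1 = 1.118 × 10⁻⁵ × 10.2 × N²
N² = 138,177.1 / (11.4036 × 10⁻⁵) = 1,211,697,183
N ≈ √1,211,697,183 ≈ 34,809.4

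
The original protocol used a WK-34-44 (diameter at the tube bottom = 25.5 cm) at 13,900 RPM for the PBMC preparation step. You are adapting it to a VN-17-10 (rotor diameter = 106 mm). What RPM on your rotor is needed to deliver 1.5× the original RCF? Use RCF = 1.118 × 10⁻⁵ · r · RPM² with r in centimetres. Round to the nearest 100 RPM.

26400 RPM

Original rotor: r = 25.5 / 2 = 12.75 cm
RCF_original = 1.118 × 10⁻⁵ × 12.75 × (13900)² = 1.118 × 10⁻⁵ × 12.75 × 193,210,000 ≈ 27,541.1 × g
Target RCF = 1.5 × 27,541.1 ≈ 41,311.6 × g
Your rotor: r = 106 mm / 2 = 53 mm = 5.3 cm
41,311.6 = 1.118 × 10⁻⁵ × 5.3 × N²
N² = 41,311.6 / (5.9254 × 10⁻⁵) = 697,195,126
N ≈ √697,195,126 ≈ 26,404.5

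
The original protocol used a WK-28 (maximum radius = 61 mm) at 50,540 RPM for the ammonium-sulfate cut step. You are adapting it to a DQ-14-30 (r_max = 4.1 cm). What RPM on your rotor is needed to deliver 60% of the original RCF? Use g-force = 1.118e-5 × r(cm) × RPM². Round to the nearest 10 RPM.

47750 RPM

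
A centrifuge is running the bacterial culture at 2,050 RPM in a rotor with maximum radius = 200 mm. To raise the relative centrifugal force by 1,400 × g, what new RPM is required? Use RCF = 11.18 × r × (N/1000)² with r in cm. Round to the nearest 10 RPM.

≈ 3230 RPM

r = 200 mm = 20.0 cm
Current RCF = 11.18 × 20 × (2.05)² = 11.18 × 20 × 4.2025 ≈ 939.7 × g
Target RCF = 939.7 + 1,400 = 2,339.7 × g
(N/1000)² = 2,339.7 / 223.6 = 10.46377
N = 1000 × √10.46377 ≈ 3,234.8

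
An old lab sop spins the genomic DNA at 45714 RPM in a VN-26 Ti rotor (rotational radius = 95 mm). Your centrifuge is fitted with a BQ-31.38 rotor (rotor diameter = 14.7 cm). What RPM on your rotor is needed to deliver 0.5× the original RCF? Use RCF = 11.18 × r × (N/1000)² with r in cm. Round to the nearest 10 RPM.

≈ 36750 RPM

Original rotor: r = 95 mm = 9.5 cm
RCF_original = 11.18 × 9.5 × (45.714)² = 11.18 × 9.5 × 2,089.769796 ≈ 221,954.5 × g
Target RCF = 0.5 × 221,954.5 ≈ 110,977.2 × g
Your rotor: r = 14.7 / 2 = 7.35 cm
110,977.2 = 11.18 × 7.35 × (N/1000)²
(N/1000)² = 110,977.2 / 82.173 = 1350.531
N = 1000 × √1350.531 ≈ 36,749.6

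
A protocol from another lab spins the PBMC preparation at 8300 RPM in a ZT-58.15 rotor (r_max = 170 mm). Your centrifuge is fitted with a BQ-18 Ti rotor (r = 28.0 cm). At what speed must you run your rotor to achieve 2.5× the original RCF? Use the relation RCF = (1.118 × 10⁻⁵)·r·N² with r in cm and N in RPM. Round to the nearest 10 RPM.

Original rotor: r = 170 mm = 17.0 cm
RCF_original = 1.118 × 10⁻⁵ × 17 × (8300)² = 1.118 × 10⁻⁵ × 17 × 68,890,000 ≈ 13,093.2 × g
Target RCF = 2.5 × 13,093.2 ≈ 32,733 × g
32,733 = 1.118 × 10⁻⁵ × 28 × N²
N² = 32,733 / (31.304 × 10⁻⁵) = 104,564,912
N ≈ √104,564,912 ≈ 10,225.7

10230 RPM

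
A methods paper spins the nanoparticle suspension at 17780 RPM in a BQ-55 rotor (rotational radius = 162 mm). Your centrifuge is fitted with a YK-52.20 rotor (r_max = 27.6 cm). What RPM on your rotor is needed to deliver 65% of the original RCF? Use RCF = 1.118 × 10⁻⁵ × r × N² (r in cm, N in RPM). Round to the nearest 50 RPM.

11000 RPM

Original rotor: r = 162 mm = 16.2 cm
RCF = 1.118 × 10⁻⁵ × r × N²
RCF_original = 1.118 × 10⁻⁵ × 16.2 × (17780)² = 1.118 × 10⁻⁵ × 16.2 × 316,128,400 ≈ 57,255.9 × g
Target RCF = 0.65 × 57,255.9 ≈ 37,216.3 × g
37,216.3 = 1.118 × 10⁻⁵ × 27.6 × N²
N² = 37,216.3 / (30.8568 × 10⁻⁵) = 120,609,720
N ≈ √120,609,720 ≈ 10,982.2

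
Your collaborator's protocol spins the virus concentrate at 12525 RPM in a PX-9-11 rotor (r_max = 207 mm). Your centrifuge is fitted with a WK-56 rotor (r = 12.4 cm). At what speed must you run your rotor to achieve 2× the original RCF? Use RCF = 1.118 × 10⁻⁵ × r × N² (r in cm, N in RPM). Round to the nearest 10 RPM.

22890 RPM

Original rotor: r = 207 mm = 20.7 cm
RCF_original = 1.118 × 10⁻⁵ × 20.7 × (12525)² = 1.118 × 10⁻⁵ × 20.7 × 156,875,625 ≈ 36,305.1 × g
Target RCF = 2 × 36,305.1 ≈ 72,610.2 × g
72,610.2 = 1.118 × 10⁻⁵ × 12.4 × N²
N² = 72,610.2 / (13.8632 × 10⁻⁵) = 523,762,191
N ≈ √523,762,191 ≈ 22,885.9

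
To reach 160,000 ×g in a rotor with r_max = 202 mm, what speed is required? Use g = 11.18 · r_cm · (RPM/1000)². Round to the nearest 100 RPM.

r = 202 mm = 20.2 cm
160,000 = 11.18 × 20.2 × (N/1000)²
(N/1000)² = 160,000 / 225.836 = 708.4787
N = 1000 × √708.4787 ≈ 26,617.3

26600 RPM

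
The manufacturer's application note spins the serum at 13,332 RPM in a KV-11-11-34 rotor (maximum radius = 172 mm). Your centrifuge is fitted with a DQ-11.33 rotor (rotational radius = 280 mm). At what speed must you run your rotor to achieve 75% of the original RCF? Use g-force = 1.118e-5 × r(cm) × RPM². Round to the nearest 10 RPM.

9050 RPM

Original rotor: r = 172 mm = 17.2 cm
RCF_original = 1.118 × 10⁻⁵ × 17.2 × (13332)² = 1.118 × 10⁻⁵ × 17.2 × 177,742,224 ≈ 34,179.1 × g
Target RCF = 0.75 × 34,179.1 ≈ 25,634.3 × g
Your rotor: r = 280 mm = 28.0 cm
25,634.3 = 1.118 × 10⁻⁵ × 28 × N²
N² = 25,634.3 / (31.304 × 10⁻⁵) = 81,888,257
N ≈ √81,888,257 ≈ 9,049.2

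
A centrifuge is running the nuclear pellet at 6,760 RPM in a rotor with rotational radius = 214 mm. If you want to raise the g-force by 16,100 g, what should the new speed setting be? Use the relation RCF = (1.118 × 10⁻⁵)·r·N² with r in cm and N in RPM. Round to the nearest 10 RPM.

r = 214 mm = 21.4 cm
Current RCF = 1.118 × 10⁻⁵ × 21.4 × (6760)² = 1.118 × 10⁻⁵ × 21.4 × 45,697,600 ≈ 10,933.2 × g
Target RCF = 10,933.2 + 16,100 = 27,033.2 × g
N² = 27,033.2 / (23.9252 × 10⁻⁵) = 112,990,487
N ≈ √112,990,487 ≈ 10,629.7

N₂ ≈ 10630 RPM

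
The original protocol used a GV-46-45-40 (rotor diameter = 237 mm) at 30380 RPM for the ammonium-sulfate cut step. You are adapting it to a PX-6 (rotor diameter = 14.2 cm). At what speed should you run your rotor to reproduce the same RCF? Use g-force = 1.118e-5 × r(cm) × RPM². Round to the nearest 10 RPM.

≈ 39250 RPM

Original rotor: r = 237 mm / 2 = 118.5 mm = 11.85 cm
RCF = 1.118 × 10⁻⁵ × r × N²
RCF_original = 1.118 × 10⁻⁵ × 11.85 × (30380)² = 1.118 × 10⁻⁵ × 11.85 × 922,944,400 ≈ 122,274.4 × g
Your rotor: r = 14.2 / 2 = 7.1 cm
122,274.4 = 1.118 × 10⁻⁵ × 7.1 × N²
N² = 122,274.4 / (7.9378 × 10⁻⁵) = 1,540,406,662
N ≈ √1,540,406,662 ≈ 39,248.0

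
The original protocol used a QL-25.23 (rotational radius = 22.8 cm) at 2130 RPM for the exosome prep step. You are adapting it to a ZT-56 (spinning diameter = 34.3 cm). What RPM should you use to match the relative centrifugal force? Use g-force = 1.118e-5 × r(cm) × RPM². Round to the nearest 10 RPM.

≈ 2460 RPM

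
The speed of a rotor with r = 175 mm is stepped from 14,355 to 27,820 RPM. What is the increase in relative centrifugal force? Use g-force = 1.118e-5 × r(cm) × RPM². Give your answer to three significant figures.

≈ 111000 × g

r = 175 mm = 17.5 cm
RCF₁ = 1.118 × 10⁻⁵ × 17.5 × (14355)² = 1.118 × 10⁻⁵ × 17.5 × 206,066,025 ≈ 40,316.8 × g
RCF₂ = 1.118 × 10⁻⁵ × 17.5 × (27820)² = 1.118 × 10⁻⁵ × 17.5 × 773,952,400 ≈ 151,423.8 × g
Increase = 151,423.8 − 40,316.8 = 111,107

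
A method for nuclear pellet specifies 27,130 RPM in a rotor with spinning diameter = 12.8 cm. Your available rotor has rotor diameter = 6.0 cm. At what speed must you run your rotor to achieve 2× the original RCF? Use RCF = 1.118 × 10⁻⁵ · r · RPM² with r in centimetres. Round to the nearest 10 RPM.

≈ 56040 RPM

Original rotor: r = 12.8 / 2 = 6.4 cm
RCF = 1.118 × 10⁻⁵ × r × N²
RCF_original = 1.118 × 10⁻⁵ × 6.4 × (27130)² = 1.118 × 10⁻⁵ × 6.4 × 736,036,900 ≈ 52,664.9 × g
Target RCF = 2 × 52,664.9 ≈ 105,329.8 × g
Your rotor: r = 6.0 / 2 = 3 cm
105,329.8 = 1.118 × 10⁻⁵ × 3 × N²
N² = 105,329.8 / (3.354 × 10⁻⁵) = 3,140,423,375
N ≈ √3,140,423,375 ≈ 56,039.5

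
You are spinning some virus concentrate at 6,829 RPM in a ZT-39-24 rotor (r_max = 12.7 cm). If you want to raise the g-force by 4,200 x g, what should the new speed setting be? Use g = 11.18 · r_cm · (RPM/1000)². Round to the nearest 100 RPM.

≈ 8700 RPM

Current RCF = 11.18 × 12.7 × (6.829)² = 11.18 × 12.7 × 46.635241 ≈ 6,621.6 × g
Target RCF = 6,621.6 + 4,200 = 10,821.6 × g
(N/1000)² = 10,821.6 / 141.986 = 76.21596
N = 1000 × √76.21596 ≈ 8,730.2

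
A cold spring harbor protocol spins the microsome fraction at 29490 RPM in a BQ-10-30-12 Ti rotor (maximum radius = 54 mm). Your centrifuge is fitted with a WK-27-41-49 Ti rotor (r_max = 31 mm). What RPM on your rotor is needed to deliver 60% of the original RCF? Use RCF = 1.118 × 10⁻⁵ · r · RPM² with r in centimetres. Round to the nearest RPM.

≈ 30149 RPM

Original rotor: r = 54 mm = 5.4 cm
RCF_original = 1.118 × 10⁻⁵ × 5.4 × (29490)² = 1.118 × 10⁻⁵ × 5.4 × 869,660,100 ≈ 52,503.1 × g
Target RCF = 0.6 × 52,503.1 ≈ 31,501.9 × g
Your rotor: r = 31 mm = 3.1 cm
31,501.9 = 1.118 × 10⁻⁵ × 3.1 × N²
N² = 31,501.9 / (3.4658 × 10⁻⁵) = 908,935,888
N ≈ √908,935,888 ≈ 30,148.6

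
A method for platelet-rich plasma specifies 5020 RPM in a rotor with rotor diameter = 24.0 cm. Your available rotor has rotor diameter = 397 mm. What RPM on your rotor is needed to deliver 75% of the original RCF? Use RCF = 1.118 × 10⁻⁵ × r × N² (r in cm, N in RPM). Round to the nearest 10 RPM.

Original rotor: r = 24.0 / 2 = 12 cm
RCF_original = 1.118 × 10⁻⁵ × 12 × (5020)² = 1.118 × 10⁻⁵ × 12 × 25,200,400 ≈ 3,380.9 × g
Target RCF = 0.75 × 3,380.9 ≈ 2,535.7 × g
Your rotor: r = 397 mm / 2 = 198.5 mm = 19.85 cm
2,535.7 = 1.118 × 10⁻⁵ × 19.85 × N²
N² = 2,535.7 / (22.1923 × 10⁻⁵) = 11,426,035
N ≈ √11,426,035 ≈ 3,380.2

≈ 3380 RPM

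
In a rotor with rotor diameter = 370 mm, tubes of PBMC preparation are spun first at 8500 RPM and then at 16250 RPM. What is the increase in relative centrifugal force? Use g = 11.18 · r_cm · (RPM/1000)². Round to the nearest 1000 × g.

≈ 40000 ×g

r = 370 mm / 2 = 185 mm = 18.5 cm
RCF₁ = 11.18 × 18.5 × (8.5)² = 11.18 × 18.5 × 72.25 ≈ 14,943.5 × g
RCF₂ = 11.18 × 18.5 × (16.25)² = 11.18 × 18.5 × 264.0625 ≈ 54,616 × g
Increase = 54,616 − 14,943.5 = 39,672.5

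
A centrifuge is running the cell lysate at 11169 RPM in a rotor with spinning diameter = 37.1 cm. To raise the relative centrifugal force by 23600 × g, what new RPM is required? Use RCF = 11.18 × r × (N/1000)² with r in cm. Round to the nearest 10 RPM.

15440 RPM

r = 37.1 / 2 = 18.55 cm
Current RCF = 11.18 × 18.55 × (11.169)² = 11.18 × 18.55 × 124.746561 ≈ 25,871.1 × g
Target RCF = 25,871.1 + 23,600 = 49,471.1 × g
(N/1000)² = 49,471.1 / 207.389 = 238.5425
N = 1000 × √238.5425 ≈ 15,444.8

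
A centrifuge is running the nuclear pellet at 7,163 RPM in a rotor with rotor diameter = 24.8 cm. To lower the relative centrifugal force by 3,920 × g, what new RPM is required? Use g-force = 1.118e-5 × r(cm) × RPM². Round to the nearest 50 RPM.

r = 24.8 / 2 = 12.4 cm
Current RCF = 1.118 × 10⁻⁵ × 12.4 × (7163)² = 1.118 × 10⁻⁵ × 12.4 × 51,308,569 ≈ 7,113 × g
Target RCF = 7,113 − 3,920 = 3,193 × g
N² = 3,193 / (13.8632 × 10⁻⁵) = 23,032,200
N ≈ √23,032,200 ≈ 4,799.2

4800 RPM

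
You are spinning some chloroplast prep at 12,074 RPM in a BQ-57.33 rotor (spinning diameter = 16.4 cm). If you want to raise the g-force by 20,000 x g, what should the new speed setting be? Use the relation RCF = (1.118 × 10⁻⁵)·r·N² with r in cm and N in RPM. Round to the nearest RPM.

r = 16.4 / 2 = 8.2 cm
Current RCF = 1.118 × 10⁻⁵ × 8.2 × (12074)² = 1.118 × 10⁻⁵ × 8.2 × 145,781,476 ≈ 13,364.7 × g
Target RCF = 13,364.7 + 20,000 = 33,364.7 × g
N² = 33,364.7 / (9.1676 × 10⁻⁵) = 363,941,490
N ≈ √363,941,490 ≈ 19,077.3

≈ 19077 RPM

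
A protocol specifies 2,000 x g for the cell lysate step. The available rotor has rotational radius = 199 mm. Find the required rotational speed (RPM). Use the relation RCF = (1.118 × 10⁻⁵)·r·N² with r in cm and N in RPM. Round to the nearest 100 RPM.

N ≈ 3000 RPM

r = 199 mm = 19.9 cm
2,000 = 1.118 × 10⁻⁵ × 19.9 × N²
N² = 2,000 / (22.2482 × 10⁻⁵) = 8,989,491
N ≈ √8,989,491 ≈ 2,998.2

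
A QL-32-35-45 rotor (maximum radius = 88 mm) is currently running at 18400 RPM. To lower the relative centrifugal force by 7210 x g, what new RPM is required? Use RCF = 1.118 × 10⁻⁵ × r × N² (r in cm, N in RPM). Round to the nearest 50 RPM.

≈ 16300 RPM

r = 88 mm = 8.8 cm
Current RCF = 1.118 × 10⁻⁵ × 8.8 × (18400)² = 1.118 × 10⁻⁵ × 8.8 × 338,560,000 ≈ 33,308.9 × g
Target RCF = 33,308.9 − 7,210 = 26,098.9 × g
N² = 26,098.9 / (9.8384 × 10⁻⁵) = 265,275,858
N ≈ √265,275,858 ≈ 16,287.3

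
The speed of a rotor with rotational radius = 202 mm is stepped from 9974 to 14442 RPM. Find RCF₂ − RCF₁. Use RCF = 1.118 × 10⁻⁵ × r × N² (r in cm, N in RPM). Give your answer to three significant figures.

24600 ×g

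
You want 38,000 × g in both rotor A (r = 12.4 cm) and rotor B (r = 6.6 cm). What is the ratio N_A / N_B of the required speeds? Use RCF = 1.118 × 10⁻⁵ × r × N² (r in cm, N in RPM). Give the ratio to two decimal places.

At fixed RCF, N ∝ 1/√r, so N_A/N_B = √(r_B/r_A) = √(6.6/12.4) = √0.532258 = 0.7296.

0.73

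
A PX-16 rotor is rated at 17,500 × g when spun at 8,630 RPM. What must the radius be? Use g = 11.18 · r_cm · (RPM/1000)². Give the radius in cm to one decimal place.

21.0 cm

17500 = 11.18 × r × (8.63)²
r = 17500 / (11.18 × 74.4769) = 17500 / 832.6517 ≈ 21.017 cm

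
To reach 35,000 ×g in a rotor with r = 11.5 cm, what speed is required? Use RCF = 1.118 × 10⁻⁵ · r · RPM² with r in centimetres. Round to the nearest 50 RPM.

N ≈ 16500 RPM

35,000 = 1.118 × 10⁻⁵ × 11.5 × N²
N² = 35,000 / (12.857 × 10⁻⁵) = 272,225,247
N ≈ √272,225,247 ≈ 16,499.2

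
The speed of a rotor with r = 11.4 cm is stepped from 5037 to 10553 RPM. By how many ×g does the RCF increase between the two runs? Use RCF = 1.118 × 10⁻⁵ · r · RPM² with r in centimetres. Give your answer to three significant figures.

≈ 11000 ×g

RCF₁ = 1.118 × 10⁻⁵ × 11.4 × (5037)² = 1.118 × 10⁻⁵ × 11.4 × 25,371,369 ≈ 3,233.6 × g
RCF₂ = 1.118 × 10⁻⁵ × 11.4 × (10553)² = 1.118 × 10⁻⁵ × 11.4 × 111,365,809 ≈ 14,193.8 × g
Increase = 14,193.8 − 3,233.6 = 10,960.2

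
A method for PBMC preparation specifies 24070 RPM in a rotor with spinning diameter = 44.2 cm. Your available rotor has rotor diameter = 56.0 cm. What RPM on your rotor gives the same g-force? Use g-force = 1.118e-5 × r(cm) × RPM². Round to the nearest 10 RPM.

Original rotor: r = 44.2 / 2 = 22.1 cm
RCF = 1.118 × 10⁻⁵ × r × N²
RCF_original = 1.118 × 10⁻⁵ × 22.1 × (24070)² = 1.118 × 10⁻⁵ × 22.1 × 579,364,900 ≈ 143,148.3 × g
Your rotor: r = 56.0 / 2 = 28 cm
143,148.3 = 1.118 × 10⁻⁵ × 28 × N²
N² = 143,148.3 / (31.304 × 10⁻⁵) = 457,284,373
N ≈ √457,284,373 ≈ 21,384.2

21380 RPM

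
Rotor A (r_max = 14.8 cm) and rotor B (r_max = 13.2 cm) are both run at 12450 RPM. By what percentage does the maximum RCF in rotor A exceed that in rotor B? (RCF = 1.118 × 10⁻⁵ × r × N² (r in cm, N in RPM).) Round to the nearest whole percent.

At equal RPM, RCF scales linearly with r: ratio = 14.8 / 13.2 = 1.1212.
So rotor A delivers 12.1% more g-force.

12%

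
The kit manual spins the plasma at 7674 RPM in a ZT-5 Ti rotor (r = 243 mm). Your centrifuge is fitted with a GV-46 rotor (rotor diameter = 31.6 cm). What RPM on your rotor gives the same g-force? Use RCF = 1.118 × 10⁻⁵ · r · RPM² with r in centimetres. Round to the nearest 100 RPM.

9500 RPM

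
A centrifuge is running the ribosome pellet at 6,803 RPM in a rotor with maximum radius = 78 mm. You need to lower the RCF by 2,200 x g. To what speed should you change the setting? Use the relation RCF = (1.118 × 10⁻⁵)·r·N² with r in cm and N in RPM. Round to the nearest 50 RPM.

4600 RPM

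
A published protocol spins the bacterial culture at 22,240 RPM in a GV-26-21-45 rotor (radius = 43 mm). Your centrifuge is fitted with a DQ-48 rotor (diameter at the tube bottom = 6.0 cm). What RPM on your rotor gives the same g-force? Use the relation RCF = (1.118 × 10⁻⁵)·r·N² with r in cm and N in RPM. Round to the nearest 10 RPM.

Original rotor: r = 43 mm = 4.3 cm
RCF_original = 1.118 × 10⁻⁵ × 4.3 × (22240)² = 1.118 × 10⁻⁵ × 4.3 × 494,617,600 ≈ 23,778.2 × g
Your rotor: r = 6.0 / 2 = 3 cm
23,778.2 = 1.118 × 10⁻⁵ × 3 × N²
N² = 23,778.2 / (3.354 × 10⁻⁵) = 708,950,507
N ≈ √708,950,507 ≈ 26,626.1

≈ 26630 RPM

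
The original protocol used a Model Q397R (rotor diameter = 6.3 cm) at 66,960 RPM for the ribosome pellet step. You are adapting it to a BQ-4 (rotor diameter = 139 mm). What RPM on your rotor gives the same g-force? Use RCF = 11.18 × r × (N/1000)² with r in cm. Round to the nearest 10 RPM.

≈ 45080 RPM

Original rotor: r = 6.3 / 2 = 3.15 cm
RCF_original = 11.18 × 3.15 × (66.96)² = 11.18 × 3.15 × 4,483.6416 ≈ 157,900.4 × g
Your rotor: r = 139 mm / 2 = 69.5 mm = 6.95 cm
157,900.4 = 11.18 × 6.95 × (N/1000)²
(N/1000)² = 157,900.4 / 77.701 = 2032.154
N = 1000 × √2032.154 ≈ 45,079.4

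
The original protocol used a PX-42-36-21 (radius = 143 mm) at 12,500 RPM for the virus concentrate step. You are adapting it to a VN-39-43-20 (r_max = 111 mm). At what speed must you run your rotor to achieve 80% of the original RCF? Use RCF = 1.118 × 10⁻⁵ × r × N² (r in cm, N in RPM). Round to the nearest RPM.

Original rotor: r = 143 mm = 14.3 cm
RCF_original = 1.118 × 10⁻⁵ × 14.3 × (12500)² = 1.118 × 10⁻⁵ × 14.3 × 156,250,000 ≈ 24,980.3 × g
Target RCF = 0.8 × 24,980.3 ≈ 19,984.2 × g
Your rotor: r = 111 mm = 11.1 cm
19,984.2 = 1.118 × 10⁻⁵ × 11.1 × N²
N² = 19,984.2 / (12.4098 × 10⁻⁵) = 161,035,633
N ≈ √161,035,633 ≈ 12,690.0

12690 RPM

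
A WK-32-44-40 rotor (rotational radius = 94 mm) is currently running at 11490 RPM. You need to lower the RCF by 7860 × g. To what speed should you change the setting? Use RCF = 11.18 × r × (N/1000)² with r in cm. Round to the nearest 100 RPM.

7600 RPM

r = 94 mm = 9.4 cm
Current RCF = 11.18 × 9.4 × (11.49)² = 11.18 × 9.4 × 132.0201 ≈ 13,874.3 × g
Target RCF = 13,874.3 − 7,860 = 6,014.3 × g
(N/1000)² = 6,014.3 / 105.092 = 57.2289
N = 1000 × √57.2289 ≈ 7,565.0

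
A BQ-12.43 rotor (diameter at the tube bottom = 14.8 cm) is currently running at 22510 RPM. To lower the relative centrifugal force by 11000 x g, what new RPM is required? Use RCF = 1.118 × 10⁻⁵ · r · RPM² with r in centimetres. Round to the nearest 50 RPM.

r = 14.8 / 2 = 7.4 cm
Current RCF = 1.118 × 10⁻⁵ × 7.4 × (22510)² = 1.118 × 10⁻⁵ × 7.4 × 506,700,100 ≈ 41,920.3 × g
Target RCF = 41,920.3 − 11,000 = 30,920.3 × g
N² = 30,920.3 / (8.2732 × 10⁻⁵) = 373,740,512
N ≈ √373,740,512 ≈ 19,332.4

≈ 19350 RPM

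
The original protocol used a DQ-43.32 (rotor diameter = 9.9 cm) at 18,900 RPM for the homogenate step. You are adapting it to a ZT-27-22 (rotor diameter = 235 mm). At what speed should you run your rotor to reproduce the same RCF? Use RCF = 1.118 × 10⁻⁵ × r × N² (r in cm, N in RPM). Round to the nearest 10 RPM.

≈ 12270 RPM

Original rotor: r = 9.9 / 2 = 4.95 cm
RCF = 1.118 × 10⁻⁵ × r × N²
RCF_original = 1.118 × 10⁻⁵ × 4.95 × (18900)² = 1.118 × 10⁻⁵ × 4.95 × 357,210,000 ≈ 19,768.4 × g
Your rotor: r = 235 mm / 2 = 117.5 mm = 11.75 cm
19,768.4 = 1.118 × 10⁻⁵ × 11.75 × N²
N² = 19,768.4 / (13.1365 × 10⁻⁵) = 150,484,528
N ≈ √150,484,528 ≈ 12,267.2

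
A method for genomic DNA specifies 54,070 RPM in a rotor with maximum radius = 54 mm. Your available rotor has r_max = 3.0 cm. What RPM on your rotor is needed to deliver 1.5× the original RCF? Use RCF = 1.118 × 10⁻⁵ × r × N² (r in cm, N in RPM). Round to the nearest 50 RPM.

88850 RPM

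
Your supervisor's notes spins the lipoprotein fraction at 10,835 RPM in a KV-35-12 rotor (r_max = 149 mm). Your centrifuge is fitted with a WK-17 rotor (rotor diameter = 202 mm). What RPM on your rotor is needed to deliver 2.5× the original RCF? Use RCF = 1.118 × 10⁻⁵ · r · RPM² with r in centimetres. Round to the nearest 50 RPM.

Original rotor: r = 149 mm = 14.9 cm
RCF_original = 1.118 × 10⁻⁵ × 14.9 × (10835)² = 1.118 × 10⁻⁵ × 14.9 × 117,397,225 ≈ 19,556.3 × g
Target RCF = 2.5 × 19,556.3 ≈ 48,890.8 × g
Your rotor: r = 202 mm / 2 = 101 mm = 10.1 cm
48,890.8 = 1.118 × 10⁻⁵ × 10.1 × N²
N² = 48,890.8 / (11.2918 × 10⁻⁵) = 432,976,142
N ≈ √432,976,142 ≈ 20,808.1

20800 RPM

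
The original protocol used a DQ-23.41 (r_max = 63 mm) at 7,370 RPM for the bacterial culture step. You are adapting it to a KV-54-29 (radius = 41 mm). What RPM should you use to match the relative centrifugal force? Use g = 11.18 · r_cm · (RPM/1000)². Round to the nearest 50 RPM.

9150 RPM

Original rotor: r = 63 mm = 6.3 cm
RCF_original = 11.18 × 6.3 × (7.37)² = 11.18 × 6.3 × 54.3169 ≈ 3,825.8 × g
Your rotor: r = 41 mm = 4.1 cm
3,825.8 = 11.18 × 4.1 × (N/1000)²
(N/1000)² = 3,825.8 / 45.838 = 83.4635
N = 1000 × √83.4635 ≈ 9,135.8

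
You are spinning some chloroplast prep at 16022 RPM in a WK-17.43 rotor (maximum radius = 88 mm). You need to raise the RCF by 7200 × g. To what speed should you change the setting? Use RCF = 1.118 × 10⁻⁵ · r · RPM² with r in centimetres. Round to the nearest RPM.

r = 88 mm = 8.8 cm
Current RCF = 1.118 × 10⁻⁵ × 8.8 × (16022)² = 1.118 × 10⁻⁵ × 8.8 × 256,704,484 ≈ 25,255.6 × g
Target RCF = 25,255.6 + 7,200 = 32,455.6 × g
N² = 32,455.6 / (9.8384 × 10⁻⁵) = 329,886,973
N ≈ √329,886,973 ≈ 18,162.8

18163 RPM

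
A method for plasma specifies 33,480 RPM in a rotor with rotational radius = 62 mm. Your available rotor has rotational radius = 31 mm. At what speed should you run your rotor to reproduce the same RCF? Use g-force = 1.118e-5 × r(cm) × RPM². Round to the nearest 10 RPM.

47350 RPM

Original rotor: r = 62 mm = 6.2 cm
RCF = 1.118 × 10⁻⁵ × r × N²
RCF_original = 1.118 × 10⁻⁵ × 6.2 × (33480)² = 1.118 × 10⁻⁵ × 6.2 × 1,120,910,400 ≈ 77,697 × g
Your rotor: r = 31 mm = 3.1 cm
77,697 = 1.118 × 10⁻⁵ × 3.1 × N²
N² = 77,697 / (3.4658 × 10⁻⁵) = 2,241,820,070
N ≈ √2,241,820,070 ≈ 47,347.9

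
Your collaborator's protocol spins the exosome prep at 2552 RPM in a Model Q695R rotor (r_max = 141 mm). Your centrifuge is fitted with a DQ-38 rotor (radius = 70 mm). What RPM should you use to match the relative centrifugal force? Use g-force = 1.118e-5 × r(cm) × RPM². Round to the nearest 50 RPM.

≈ 3600 RPM

Original rotor: r = 141 mm = 14.1 cm
RCF_original = 1.118 × 10⁻⁵ × 14.1 × (2552)² = 1.118 × 10⁻⁵ × 14.1 × 6,512,704 ≈ 1,026.6 × g
Your rotor: r = 70 mm = 7.0 cm
1,026.6 = 1.118 × 10⁻⁵ × 7 × N²
N² = 1,026.6 / (7.826 × 10⁻⁵) = 13,117,812
N ≈ √13,117,812 ≈ 3,621.9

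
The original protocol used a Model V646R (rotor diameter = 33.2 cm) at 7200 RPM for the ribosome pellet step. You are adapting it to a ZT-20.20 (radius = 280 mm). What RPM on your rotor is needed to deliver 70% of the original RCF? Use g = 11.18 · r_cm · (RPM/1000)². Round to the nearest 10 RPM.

Original rotor: r = 33.2 / 2 = 16.6 cm
RCF_original = 11.18 × 16.6 × (7.2)² = 11.18 × 16.6 × 51.84 ≈ 9,620.9 × g
Target RCF = 0.7 × 9,620.9 ≈ 6,734.6 × g
Your rotor: r = 280 mm = 28.0 cm
6,734.6 = 11.18 × 28 × (N/1000)²
(N/1000)² = 6,734.6 / 313.04 = 21.51354
N = 1000 × √21.51354 ≈ 4,638.3

4640 RPM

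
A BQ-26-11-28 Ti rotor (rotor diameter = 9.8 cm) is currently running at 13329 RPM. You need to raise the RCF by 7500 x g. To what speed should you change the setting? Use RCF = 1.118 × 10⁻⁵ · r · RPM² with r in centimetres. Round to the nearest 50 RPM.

≈ 17750 RPM

r = 9.8 / 2 = 4.9 cm
Current RCF = 1.118 × 10⁻⁵ × 4.9 × (13329)² = 1.118 × 10⁻⁵ × 4.9 × 177,662,241 ≈ 9,732.7 × g
Target RCF = 9,732.7 + 7,500 = 17,232.7 × g
N² = 17,232.7 / (5.4782 × 10⁻⁵) = 314,568,654
N ≈ √314,568,654 ≈ 17,736.1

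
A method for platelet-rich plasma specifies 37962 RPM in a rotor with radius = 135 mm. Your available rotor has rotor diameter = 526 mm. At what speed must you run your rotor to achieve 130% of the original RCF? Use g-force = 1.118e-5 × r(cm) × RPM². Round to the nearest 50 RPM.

≈ 31000 RPM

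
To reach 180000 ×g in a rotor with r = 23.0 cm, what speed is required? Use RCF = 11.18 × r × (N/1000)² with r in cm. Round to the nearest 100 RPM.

RCF = 11.18 × r × (N/1000)²
180,000 = 11.18 × 23 × (N/1000)²
(N/1000)² = 180,000 / 257.14 = 700.0078
N = 1000 × √700.0078 ≈ 26,457.7

N ≈ 26500 RPM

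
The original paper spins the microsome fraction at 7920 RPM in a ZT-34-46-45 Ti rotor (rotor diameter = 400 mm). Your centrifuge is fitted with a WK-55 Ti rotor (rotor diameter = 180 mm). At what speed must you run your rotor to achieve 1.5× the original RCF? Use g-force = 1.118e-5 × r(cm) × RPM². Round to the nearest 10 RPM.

Original rotor: r = 400 mm / 2 = 200 mm = 20 cm
RCF = 1.118 × 10⁻⁵ × r × N²
RCF_original = 1.118 × 10⁻⁵ × 20 × (7920)² = 1.118 × 10⁻⁵ × 20 × 62,726,400 ≈ 14,025.6 × g
Target RCF = 1.5 × 14,025.6 ≈ 21,038.4 × g
Your rotor: r = 180 mm / 2 = 90 mm = 9 cm
21,038.4 = 1.118 × 10⁻⁵ × 9 × N²
N² = 21,038.4 / (10.062 × 10⁻⁵) = 209,087,657
N ≈ √209,087,657 ≈ 14,459.9

14460 RPM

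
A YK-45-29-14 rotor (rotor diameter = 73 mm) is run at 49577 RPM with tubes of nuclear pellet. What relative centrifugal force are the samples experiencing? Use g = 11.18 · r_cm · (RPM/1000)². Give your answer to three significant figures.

RCF ≈ 100000 g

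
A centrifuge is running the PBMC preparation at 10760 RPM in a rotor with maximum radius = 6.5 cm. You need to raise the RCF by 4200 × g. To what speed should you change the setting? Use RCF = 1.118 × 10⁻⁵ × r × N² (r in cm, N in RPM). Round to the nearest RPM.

13175 RPM

Current RCF = 1.118 × 10⁻⁵ × 6.5 × (10760)² = 1.118 × 10⁻⁵ × 6.5 × 115,777,600 ≈ 8,413.6 × g
Target RCF = 8,413.6 + 4,200 = 12,613.6 × g
N² = 12,613.6 / (7.267 × 10⁻⁵) = 173,573,689
N ≈ √173,573,689 ≈ 13,174.7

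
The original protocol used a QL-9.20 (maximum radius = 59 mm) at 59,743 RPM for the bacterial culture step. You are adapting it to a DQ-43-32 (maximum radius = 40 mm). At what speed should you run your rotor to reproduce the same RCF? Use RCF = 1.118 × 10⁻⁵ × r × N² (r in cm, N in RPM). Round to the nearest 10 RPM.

72560 RPM

Original rotor: r = 59 mm = 5.9 cm
RCF_original = 1.118 × 10⁻⁵ × 5.9 × (59743)² = 1.118 × 10⁻⁵ × 5.9 × 3,569,226,049 ≈ 235,433.3 × g
Your rotor: r = 40 mm = 4.0 cm
235,433.3 = 1.118 × 10⁻⁵ × 4 × N²
N² = 235,433.3 / (4.472 × 10⁻⁵) = 5,264,608,676
N ≈ √5,264,608,676 ≈ 72,557.6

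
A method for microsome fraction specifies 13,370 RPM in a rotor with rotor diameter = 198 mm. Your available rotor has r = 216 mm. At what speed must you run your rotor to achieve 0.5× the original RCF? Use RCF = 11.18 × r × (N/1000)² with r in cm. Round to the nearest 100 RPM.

≈ 6400 RPM

Original rotor: r = 198 mm / 2 = 99 mm = 9.9 cm
RCF = 11.18 × r × (N/1000)²
RCF_original = 11.18 × 9.9 × (13.37)² = 11.18 × 9.9 × 178.7569 ≈ 19,785.2 × g
Target RCF = 0.5 × 19,785.2 ≈ 9,892.6 × g
Your rotor: r = 216 mm = 21.6 cm
9,892.6 = 11.18 × 21.6 × (N/1000)²
(N/1000)² = 9,892.6 / 241.488 = 40.96518
N = 1000 × √40.96518 ≈ 6,400.4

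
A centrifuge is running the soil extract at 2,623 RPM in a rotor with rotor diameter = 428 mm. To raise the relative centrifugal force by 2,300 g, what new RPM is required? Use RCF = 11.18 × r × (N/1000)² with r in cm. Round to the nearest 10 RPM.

r = 428 mm / 2 = 214 mm = 21.4 cm
Current RCF = 11.18 × 21.4 × (2.623)² = 11.18 × 21.4 × 6.880129 ≈ 1,646.1 × g
Target RCF = 1,646.1 + 2,300 = 3,946.1 × g
(N/1000)² = 3,946.1 / 239.252 = 16.49349
N = 1000 × √16.49349 ≈ 4,061.2

N₂ ≈ 4060 RPM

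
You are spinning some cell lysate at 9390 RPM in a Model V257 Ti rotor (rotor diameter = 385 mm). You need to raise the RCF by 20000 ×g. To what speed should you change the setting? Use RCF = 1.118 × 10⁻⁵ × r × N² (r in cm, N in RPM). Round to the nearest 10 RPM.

r = 385 mm / 2 = 192.5 mm = 19.25 cm
Current RCF = 1.118 × 10⁻⁵ × 19.25 × (9390)² = 1.118 × 10⁻⁵ × 19.25 × 88,172,100 ≈ 18,976 × g
Target RCF = 18,976 + 20,000 = 38,976 × g
N² = 38,976 / (21.5215 × 10⁻⁵) = 181,102,618
N ≈ √181,102,618 ≈ 13,457.4

≈ 13460 RPM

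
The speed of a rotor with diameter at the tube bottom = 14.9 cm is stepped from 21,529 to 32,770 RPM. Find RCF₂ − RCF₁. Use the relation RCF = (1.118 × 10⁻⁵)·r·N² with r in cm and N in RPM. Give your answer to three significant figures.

50800 x g

r = 14.9 / 2 = 7.45 cm
RCF₁ = 1.118 × 10⁻⁵ × 7.45 × (21529)² = 1.118 × 10⁻⁵ × 7.45 × 463,497,841 ≈ 38,605.2 × g
RCF₂ = 1.118 × 10⁻⁵ × 7.45 × (32770)² = 1.118 × 10⁻⁵ × 7.45 × 1,073,872,900 ≈ 89,443.9 × g
Increase = 89,443.9 − 38,605.2 = 50,838.7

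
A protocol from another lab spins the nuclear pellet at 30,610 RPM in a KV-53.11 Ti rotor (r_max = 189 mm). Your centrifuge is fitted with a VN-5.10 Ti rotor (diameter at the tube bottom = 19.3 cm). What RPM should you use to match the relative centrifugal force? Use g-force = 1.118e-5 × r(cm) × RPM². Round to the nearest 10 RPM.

42840 RPM

Original rotor: r = 189 mm = 18.9 cm
RCF_original = 1.118 × 10⁻⁵ × 18.9 × (30610)² = 1.118 × 10⁻⁵ × 18.9 × 936,972,100 ≈ 197,984.1 × g
Your rotor: r = 19.3 / 2 = 9.65 cm
197,984.1 = 1.118 × 10⁻⁵ × 9.65 × N²
N² = 197,984.1 / (10.7887 × 10⁻⁵) = 1,835,106,176
N ≈ √1,835,106,176 ≈ 42,838.1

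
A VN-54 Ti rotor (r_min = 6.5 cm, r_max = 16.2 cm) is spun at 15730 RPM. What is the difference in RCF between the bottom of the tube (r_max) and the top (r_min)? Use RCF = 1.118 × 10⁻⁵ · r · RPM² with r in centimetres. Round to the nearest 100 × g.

RCF_max = 1.118 × 10⁻⁵ × 16.2 × (15730)² = 1.118 × 10⁻⁵ × 16.2 × 247,432,900 ≈ 44,814.1 × g
RCF_min = 1.118 × 10⁻⁵ × 6.5 × (15730)² = 1.118 × 10⁻⁵ × 6.5 × 247,432,900 ≈ 17,980.9 × g
ΔRCF = 44,814.1 − 17,980.9 = 26,833.2

26800 ×g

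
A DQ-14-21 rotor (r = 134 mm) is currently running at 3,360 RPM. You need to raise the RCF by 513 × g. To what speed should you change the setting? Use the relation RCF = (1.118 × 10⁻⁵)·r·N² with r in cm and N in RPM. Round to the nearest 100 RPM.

3800 RPM

r = 134 mm = 13.4 cm
Current RCF = 1.118 × 10⁻⁵ × 13.4 × (3360)² = 1.118 × 10⁻⁵ × 13.4 × 11,289,600 ≈ 1,691.3 × g
Target RCF = 1,691.3 + 513 = 2,204.3 × g
N² = 2,204.3 / (14.9812 × 10⁻⁵) = 14,713,775
N ≈ √14,713,775 ≈ 3,835.9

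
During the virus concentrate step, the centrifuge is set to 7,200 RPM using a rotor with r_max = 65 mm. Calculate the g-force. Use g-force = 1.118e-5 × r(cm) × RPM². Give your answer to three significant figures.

≈ 3770 x g

r = 65 mm = 6.5 cm
RCF = 1.118 × 10⁻⁵ × r × N²
RCF = 1.118 × 10⁻⁵ × 6.5 × (7200)² = 1.118 × 10⁻⁵ × 6.5 × 51,840,000 ≈ 3,767.2 × g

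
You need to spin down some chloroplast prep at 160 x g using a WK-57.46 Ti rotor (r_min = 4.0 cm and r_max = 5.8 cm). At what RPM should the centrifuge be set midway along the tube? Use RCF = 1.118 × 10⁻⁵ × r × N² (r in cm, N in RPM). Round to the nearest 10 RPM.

≈ 1710 RPM

r_avg = (4.0 + 5.8) / 2 = 4.9 cm
160 = 1.118 × 10⁻⁵ × 4.9 × N²
N² = 160 / (5.4782 × 10⁻⁵) = 2,920,667
N ≈ √2,920,667 ≈ 1,709.0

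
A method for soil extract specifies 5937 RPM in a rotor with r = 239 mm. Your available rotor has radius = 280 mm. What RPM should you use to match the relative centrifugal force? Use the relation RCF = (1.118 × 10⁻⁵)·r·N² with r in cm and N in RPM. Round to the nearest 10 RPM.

Original rotor: r = 239 mm = 23.9 cm
RCF_original = 1.118 × 10⁻⁵ × 23.9 × (5937)² = 1.118 × 10⁻⁵ × 23.9 × 35,247,969 ≈ 9,418.3 × g
Your rotor: r = 280 mm = 28.0 cm
9,418.3 = 1.118 × 10⁻⁵ × 28 × N²
N² = 9,418.3 / (31.304 × 10⁻⁵) = 30,086,570
N ≈ √30,086,570 ≈ 5,485.1

5490 RPM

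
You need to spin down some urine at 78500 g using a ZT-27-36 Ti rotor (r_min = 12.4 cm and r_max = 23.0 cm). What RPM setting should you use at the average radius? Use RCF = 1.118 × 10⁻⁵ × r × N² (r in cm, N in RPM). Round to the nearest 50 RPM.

r_avg = (12.4 + 23.0) / 2 = 17.7 cm
RCF = 1.118 × 10⁻⁵ × r × N²
78,500 = 1.118 × 10⁻⁵ × 17.7 × N²
N² = 78,500 / (19.7886 × 10⁻⁵) = 396,693,045
N ≈ √396,693,045 ≈ 19,917.2

19900 RPM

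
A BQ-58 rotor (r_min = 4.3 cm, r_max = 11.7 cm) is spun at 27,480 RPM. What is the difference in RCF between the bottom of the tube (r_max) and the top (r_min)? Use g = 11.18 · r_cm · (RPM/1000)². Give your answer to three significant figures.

ΔRCF = 11.18 × (r_max − r_min) × (N/1000)² = 11.18 × 7.4 × 755.1504 ≈ 62,475.1

ΔRCF ≈ 62500 × g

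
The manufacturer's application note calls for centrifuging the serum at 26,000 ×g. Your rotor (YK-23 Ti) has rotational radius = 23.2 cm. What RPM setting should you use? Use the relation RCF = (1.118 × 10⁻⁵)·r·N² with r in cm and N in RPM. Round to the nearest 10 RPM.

≈ 10010 RPM

26,000 = 1.118 × 10⁻⁵ × 23.2 × N²
N² = 26,000 / (25.9376 × 10⁻⁵) = 100,240,577
N ≈ √100,240,577 ≈ 10,012.0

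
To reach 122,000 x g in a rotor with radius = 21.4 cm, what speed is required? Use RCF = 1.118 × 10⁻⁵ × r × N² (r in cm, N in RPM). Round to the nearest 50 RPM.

N ≈ 22600 RPM

RCF = 1.118 × 10⁻⁵ × r × N²
122,000 = 1.118 × 10⁻⁵ × 21.4 × N²
N² = 122,000 / (23.9252 × 10⁻⁵) = 509,922,592
N ≈ √509,922,592 ≈ 22,581.5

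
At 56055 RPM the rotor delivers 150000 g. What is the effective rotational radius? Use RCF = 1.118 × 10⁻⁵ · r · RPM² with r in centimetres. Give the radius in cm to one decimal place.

4.3 cm

150000 = 1.118 × 10⁻⁵ × r × (56055)²
r = 150000 / (1.118 × 10⁻⁵ × 3,142,163,025) = 150000 / 35129.38 ≈ 4.270 cm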